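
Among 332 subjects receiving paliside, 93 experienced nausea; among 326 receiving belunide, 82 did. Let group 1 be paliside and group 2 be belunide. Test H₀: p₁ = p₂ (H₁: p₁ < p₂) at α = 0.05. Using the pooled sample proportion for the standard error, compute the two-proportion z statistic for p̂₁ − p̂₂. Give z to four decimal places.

z = 0.8298

p̂₁ = 93/332 ≈ 0.280120, p̂₂ = 82/326 ≈ 0.251534.
Pooled p̂ = (93+82)/(332+326) = 175/658 = 0.265957.
SE = √(p̂(1−p̂)(1/n₁+1/n₂)) = √(0.265957·0.734043·0.00607953) = √(0.00118687) = 0.034451.
z = (0.280120 − 0.251534)/0.034451 = 0.028586/0.034451 = 0.8298.
p-value = P(Z < 0.830) ≈ 0.7967; since p > α = 0.05, fail to reject H₀.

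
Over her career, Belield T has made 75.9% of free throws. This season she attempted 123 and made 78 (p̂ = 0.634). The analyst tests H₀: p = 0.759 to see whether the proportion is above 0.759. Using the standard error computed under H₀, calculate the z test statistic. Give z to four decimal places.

p̂ = 78/123 = 0.634146.
Under H₀, SE = √(0.759·0.241/123) = √(0.00148715) = 0.038564.
z = (0.634146 − 0.759)/0.038564 = -0.124854/0.038564 = -3.2376.
p-value = P(Z > -3.238) ≈ 0.9994.

z = -3.2376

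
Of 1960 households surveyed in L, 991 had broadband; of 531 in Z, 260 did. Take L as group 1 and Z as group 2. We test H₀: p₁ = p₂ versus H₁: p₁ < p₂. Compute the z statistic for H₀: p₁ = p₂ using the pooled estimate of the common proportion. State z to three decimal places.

p̂₁ = 991/1960 = 0.50561, p̂₂ = 260/531 = 0.48964.
Pooled p̂ = (991+260)/(1960+531) = 1251/2491 = 0.50221.
SE = √(0.249995 × 0.00239344) = 0.02446.
z = (0.50561 − 0.48964)/0.02446 = 0.01597/0.02446 = 0.653.
p-value = P(Z < 0.653) ≈ 0.7431.

z = 0.653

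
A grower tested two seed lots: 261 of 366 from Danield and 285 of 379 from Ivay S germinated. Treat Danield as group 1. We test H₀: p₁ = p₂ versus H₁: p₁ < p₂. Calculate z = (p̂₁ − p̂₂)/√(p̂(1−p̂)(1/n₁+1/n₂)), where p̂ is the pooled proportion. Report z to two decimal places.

z = -1.20

p̂₁ = 261/366 ≈ 0.7131, p̂₂ = 285/379 ≈ 0.7520.
Pooled p̂ = (261+285)/(366+379) = 546/745 = 0.7329.
SE = √(0.195764 × 0.00537076) = 0.0324.
z = (0.7131 − 0.7520)/0.0324 = -0.0389/0.0324 = -1.20.
p-value = P(Z < -1.199) ≈ 0.1153.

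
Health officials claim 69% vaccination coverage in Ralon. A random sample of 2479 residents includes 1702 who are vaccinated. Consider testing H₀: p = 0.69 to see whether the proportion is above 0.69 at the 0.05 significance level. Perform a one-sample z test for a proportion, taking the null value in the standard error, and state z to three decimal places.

p̂ = 1702/2479 ≈ 0.686567.
Under H₀, SE = √(0.69·0.31/2479) = √(8.62848e-05) = 0.009289.
z = (0.686567 − 0.69)/0.009289 = -0.003433/0.009289 = -0.370.
p-value = P(Z > -0.370) ≈ 0.6441. With α = 0.05, fail to reject H₀.

z = -0.370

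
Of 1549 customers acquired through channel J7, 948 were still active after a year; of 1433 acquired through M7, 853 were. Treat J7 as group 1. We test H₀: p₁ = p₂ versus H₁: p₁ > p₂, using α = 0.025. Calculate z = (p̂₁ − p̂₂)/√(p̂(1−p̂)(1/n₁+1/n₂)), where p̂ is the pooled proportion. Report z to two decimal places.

p̂₁ = 948/1549 = 0.6120, p̂₂ = 853/1433 = 0.5953.
Pooled p̂ = (948+853)/(1549+1433) = 1801/2982 = 0.6040.
SE = √(0.239193 × 0.00134341) = 0.0179.
z = (0.6120 − 0.5953)/0.0179 = 0.0167/0.0179 = 0.93.
p-value = P(Z > 0.935) ≈ 0.1750. With α = 0.025, fail to reject H₀.

z = 0.93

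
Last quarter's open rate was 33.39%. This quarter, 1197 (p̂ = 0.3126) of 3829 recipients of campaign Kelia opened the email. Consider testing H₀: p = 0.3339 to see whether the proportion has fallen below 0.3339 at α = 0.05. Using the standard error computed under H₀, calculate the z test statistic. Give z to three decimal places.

z = -2.793

p̂ = 1197/3829 ≈ 0.312614.
Under H₀, SE = √(0.3339·0.6661/3829) = √(5.80859e-05) = 0.007621.
z = (0.312614 − 0.3339)/0.007621 = -0.021286/0.007621 = -2.793.
p-value = P(Z < -2.793) ≈ 0.0026; since p < α = 0.05, reject H₀.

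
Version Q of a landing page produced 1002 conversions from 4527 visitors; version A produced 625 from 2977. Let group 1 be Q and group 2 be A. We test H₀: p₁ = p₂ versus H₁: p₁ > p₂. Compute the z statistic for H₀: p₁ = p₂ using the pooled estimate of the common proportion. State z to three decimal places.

p̂₁ = 1002/4527 = 0.221339, p̂₂ = 625/2977 = 0.209943.
Pooled p̂ = (1002+625)/(4527+2977) = 1627/7504 = 0.216818.
SE = √(0.169808 × 0.000556805) = 0.009724.
z = (0.221339 − 0.209943)/0.009724 = 0.011396/0.009724 = 1.172.
p-value = P(Z > 1.172) ≈ 0.1206.

z = 1.172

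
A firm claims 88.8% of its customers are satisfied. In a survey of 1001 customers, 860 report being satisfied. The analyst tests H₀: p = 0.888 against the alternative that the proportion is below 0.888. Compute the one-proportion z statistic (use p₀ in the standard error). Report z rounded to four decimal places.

p̂ = 860/1001 ≈ 0.859141.
Under H₀, SE = √(0.888·0.112/1001) = √(9.93566e-05) = 0.009968.
z = (0.859141 − 0.888)/0.009968 = -0.028859/0.009968 = -2.8952.

z = -2.8952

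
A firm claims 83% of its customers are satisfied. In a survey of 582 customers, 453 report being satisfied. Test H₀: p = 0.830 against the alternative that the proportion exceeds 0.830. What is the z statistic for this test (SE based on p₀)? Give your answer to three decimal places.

p̂ = 453/582 = 0.77835.
SE = √(p₀(1−p₀)/n) = √(0.1411/582) = 0.01557.
z = (0.77835 − 0.83)/0.01557 = -0.05165/0.01557 = -3.317.

z = -3.317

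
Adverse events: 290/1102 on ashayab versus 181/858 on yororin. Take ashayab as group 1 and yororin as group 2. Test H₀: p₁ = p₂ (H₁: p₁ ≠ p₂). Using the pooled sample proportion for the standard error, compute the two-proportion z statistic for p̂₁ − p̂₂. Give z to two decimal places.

p̂₁ = 290/1102 = 0.2632, p̂₂ = 181/858 = 0.2110.
Pooled p̂ = (290+181)/(1102+858) = 471/1960 = 0.2403.
SE = √(p̂(1−p̂)(1/n₁+1/n₂)) = √(0.2403·0.7597·0.00207294) = √(0.000378434) = 0.0195.
z = (0.2632 − 0.2110)/0.0195 = 0.0522/0.0195 = 2.68.
Two-sided p-value ≈ 2·Φ(−2.683) = 0.0073.

z = 2.68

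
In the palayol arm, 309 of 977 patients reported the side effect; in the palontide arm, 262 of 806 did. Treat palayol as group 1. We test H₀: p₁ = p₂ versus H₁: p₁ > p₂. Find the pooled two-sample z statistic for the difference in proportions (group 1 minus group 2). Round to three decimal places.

p̂₁ = 309/977 = 0.31627, p̂₂ = 262/806 = 0.32506.
Pooled p̂ = (309+262)/(977+806) = 571/1783 = 0.32025.
SE = √(p̂(1−p̂)(1/n₁+1/n₂)) = √(0.32025·0.67975·0.00226424) = √(0.000492899) = 0.02220.
z = (0.31627 − 0.32506)/0.02220 = -0.00879/0.02220 = -0.396.
p-value = P(Z > -0.396) ≈ 0.6539.

z = -0.396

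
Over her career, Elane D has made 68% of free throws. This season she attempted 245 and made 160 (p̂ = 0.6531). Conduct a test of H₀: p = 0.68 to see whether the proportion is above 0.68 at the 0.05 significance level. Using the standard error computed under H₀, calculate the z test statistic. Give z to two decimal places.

z = -0.90

p̂ = 160/245 ≈ 0.6531.
SE = √(p₀(1−p₀)/n) = √(0.2176/245) = 0.0298.
z = (0.6531 − 0.68)/0.0298 = -0.0269/0.0298 = -0.90.
p-value = P(Z > -0.904) ≈ 0.8170. With α = 0.05, fail to reject H₀.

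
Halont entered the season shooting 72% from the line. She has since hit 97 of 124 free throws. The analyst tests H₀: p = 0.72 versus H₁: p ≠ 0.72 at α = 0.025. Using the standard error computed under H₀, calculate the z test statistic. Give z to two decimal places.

p̂ = 97/124 = 0.78226.
Under H₀, SE = √(0.72·0.28/124) = √(0.00162581) = 0.04032.
z = (0.78226 − 0.72)/0.04032 = 0.06226/0.04032 = 1.54.
p-value = 2·P(Z > 1.544) ≈ 0.1226. With α = 0.025, fail to reject H₀.

z = 1.54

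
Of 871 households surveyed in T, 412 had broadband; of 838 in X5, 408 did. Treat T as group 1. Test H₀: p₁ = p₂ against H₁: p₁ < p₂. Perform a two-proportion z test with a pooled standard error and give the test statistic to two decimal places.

p̂₁ = 412/871 ≈ 0.4730, p̂₂ = 408/838 ≈ 0.4869.
Pooled p̂ = (412+408)/(871+838) = 820/1709 = 0.4798.
SE = √(0.249592 × 0.00234142) = 0.0242.
z = (0.4730 − 0.4869)/0.0242 = -0.0139/0.0242 = -0.57.

z = -0.57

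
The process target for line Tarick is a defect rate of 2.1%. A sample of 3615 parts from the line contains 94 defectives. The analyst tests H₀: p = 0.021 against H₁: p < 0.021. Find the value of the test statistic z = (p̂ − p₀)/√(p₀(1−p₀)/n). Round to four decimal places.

p̂ = 94/3615 = 0.0260028.
SE = √(p₀(1−p₀)/n) = √(0.020559/3615) = 0.0023848.
z = (0.0260028 − 0.021)/0.0023848 = 0.0050028/0.0023848 = 2.0978.

z = 2.0978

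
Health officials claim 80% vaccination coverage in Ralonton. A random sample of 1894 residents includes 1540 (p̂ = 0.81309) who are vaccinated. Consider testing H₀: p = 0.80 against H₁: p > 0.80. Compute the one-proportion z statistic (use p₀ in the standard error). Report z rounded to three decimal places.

p̂ = 1540/1894 ≈ 0.813094.
Standard error under H₀: √(0.8×0.2/1894) = 0.009191.
z = (0.813094 − 0.8)/0.009191 = 0.013094/0.009191 = 1.425.
p-value = P(Z > 1.425) ≈ 0.0771.

z = 1.425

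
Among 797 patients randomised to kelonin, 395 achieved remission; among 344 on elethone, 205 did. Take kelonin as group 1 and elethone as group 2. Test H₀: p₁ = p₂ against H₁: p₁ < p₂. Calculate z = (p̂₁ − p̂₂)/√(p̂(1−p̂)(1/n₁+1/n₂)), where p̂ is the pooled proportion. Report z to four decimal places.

z = -3.1144

p̂₁ = 395/797 = 0.495609, p̂₂ = 205/344 = 0.595930.
Pooled p̂ = (395+205)/(797+344) = 600/1141 = 0.525855.
SE = √(p̂(1−p̂)(1/n₁+1/n₂)) = √(0.525855·0.474145·0.00416168) = √(0.00103764) = 0.032212.
z = (0.495609 − 0.595930)/0.032212 = -0.100321/0.032212 = -3.1144.
p-value = P(Z < -3.114) ≈ 0.0009.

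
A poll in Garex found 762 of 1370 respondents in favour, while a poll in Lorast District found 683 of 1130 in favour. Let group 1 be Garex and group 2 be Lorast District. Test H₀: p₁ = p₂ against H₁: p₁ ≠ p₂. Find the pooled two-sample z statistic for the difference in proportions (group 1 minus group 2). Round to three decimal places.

z = -2.430

p̂₁ = 762/1370 ≈ 0.556204, p̂₂ = 683/1130 ≈ 0.604425.
Pooled p̂ = (762+683)/(1370+1130) = 1445/2500 = 0.578000.
SE = √(0.243916 × 0.00161488) = 0.019847.
z = (0.556204 − 0.604425)/0.019847 = -0.048221/0.019847 = -2.430.
Two-sided p-value ≈ 2·Φ(−2.430) = 0.0151.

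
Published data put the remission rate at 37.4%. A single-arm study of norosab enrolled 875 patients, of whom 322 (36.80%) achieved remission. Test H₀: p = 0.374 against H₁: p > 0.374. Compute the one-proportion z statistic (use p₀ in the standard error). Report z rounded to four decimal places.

p̂ = 322/875 ≈ 0.368000.
Standard error under H₀: √(0.374×0.626/875) = 0.016358.
z = (0.368000 − 0.374)/0.016358 = -0.006000/0.016358 = -0.3668.
p-value = P(Z > -0.367) ≈ 0.6431.

z = -0.3668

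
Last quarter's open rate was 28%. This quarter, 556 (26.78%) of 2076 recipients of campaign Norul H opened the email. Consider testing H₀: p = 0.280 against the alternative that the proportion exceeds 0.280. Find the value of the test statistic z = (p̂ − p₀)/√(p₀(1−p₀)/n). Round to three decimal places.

z = -1.236

p̂ = 556/2076 ≈ 0.267823.
SE = √(p₀(1−p₀)/n) = √(0.2016/2076) = 0.009854.
z = (0.267823 − 0.28)/0.009854 = -0.012177/0.009854 = -1.236.
p-value = P(Z > -1.236) ≈ 0.8917.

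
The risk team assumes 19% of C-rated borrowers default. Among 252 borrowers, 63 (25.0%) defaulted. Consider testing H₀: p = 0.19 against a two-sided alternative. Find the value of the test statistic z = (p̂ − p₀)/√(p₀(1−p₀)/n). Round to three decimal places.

p̂ = 63/252 = 0.25000.
SE = √(p₀(1−p₀)/n) = √(0.1539/252) = 0.02471.
z = (0.25000 − 0.19)/0.02471 = 0.06000/0.02471 = 2.428.

z = 2.428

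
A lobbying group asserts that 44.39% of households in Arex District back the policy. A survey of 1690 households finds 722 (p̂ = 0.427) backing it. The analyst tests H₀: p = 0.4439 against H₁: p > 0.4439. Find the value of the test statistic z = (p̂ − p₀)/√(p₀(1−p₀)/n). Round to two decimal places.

p̂ = 722/1690 = 0.4272.
Under H₀, SE = √(0.4439·0.5561/1690) = √(0.000146067) = 0.0121.
z = (0.4272 − 0.4439)/0.0121 = -0.0167/0.0121 = -1.38.

z = -1.38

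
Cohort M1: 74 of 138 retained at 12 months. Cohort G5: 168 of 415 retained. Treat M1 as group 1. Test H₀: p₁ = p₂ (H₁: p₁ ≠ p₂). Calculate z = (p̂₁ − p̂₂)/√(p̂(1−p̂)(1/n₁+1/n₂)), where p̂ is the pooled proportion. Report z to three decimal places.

p̂₁ = 74/138 ≈ 0.53623, p̂₂ = 168/415 ≈ 0.40482.
Pooled p̂ = (74+168)/(138+415) = 242/553 = 0.43761.
SE = √(0.246108 × 0.00965602) = 0.04875.
z = (0.53623 − 0.40482)/0.04875 = 0.13141/0.04875 = 2.696.
Two-sided p-value ≈ 2·Φ(−2.696) = 0.0070.

z = 2.696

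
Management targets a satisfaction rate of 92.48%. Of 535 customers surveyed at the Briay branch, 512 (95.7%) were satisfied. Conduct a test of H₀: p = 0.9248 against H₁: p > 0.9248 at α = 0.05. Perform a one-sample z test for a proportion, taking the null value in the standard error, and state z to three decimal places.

p̂ = 512/535 ≈ 0.95701.
Under H₀, SE = √(0.9248·0.0752/535) = √(0.000129991) = 0.01140.
z = (0.95701 − 0.9248)/0.01140 = 0.03221/0.01140 = 2.825.
p-value = P(Z > 2.825) ≈ 0.0024. With α = 0.05, reject H₀.

z = 2.825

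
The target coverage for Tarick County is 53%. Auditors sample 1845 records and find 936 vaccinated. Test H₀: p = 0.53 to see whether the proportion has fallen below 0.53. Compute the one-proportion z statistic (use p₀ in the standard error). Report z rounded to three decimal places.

z = -1.952

p̂ = 936/1845 ≈ 0.50732.
Under H₀, SE = √(0.53·0.47/1845) = √(0.000135014) = 0.01162.
z = (0.50732 − 0.53)/0.01162 = -0.02268/0.01162 = -1.952.
p-value = P(Z < -1.952) ≈ 0.0255.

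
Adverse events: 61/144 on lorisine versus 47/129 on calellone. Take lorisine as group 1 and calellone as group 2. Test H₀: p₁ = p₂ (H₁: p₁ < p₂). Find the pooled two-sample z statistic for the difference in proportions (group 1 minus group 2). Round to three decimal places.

z = 1.000

p̂₁ = 61/144 = 0.42361, p̂₂ = 47/129 = 0.36434.
Pooled p̂ = (61+47)/(144+129) = 108/273 = 0.39560.
SE = √(0.239102 × 0.0146964) = 0.05928.
z = (0.42361 − 0.36434)/0.05928 = 0.05927/0.05928 = 1.000.
p-value = P(Z < 1.000) ≈ 0.8413.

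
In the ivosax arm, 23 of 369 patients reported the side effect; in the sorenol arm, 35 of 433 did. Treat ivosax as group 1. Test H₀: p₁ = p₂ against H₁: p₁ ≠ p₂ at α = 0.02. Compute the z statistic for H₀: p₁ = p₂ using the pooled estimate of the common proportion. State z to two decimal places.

z = -1.01

p̂₁ = 23/369 ≈ 0.0623, p̂₂ = 35/433 ≈ 0.0808.
Pooled p̂ = (23+35)/(369+433) = 58/802 = 0.0723.
SE = √(p̂(1−p̂)(1/n₁+1/n₂)) = √(0.0723·0.9277·0.0050195) = √(0.000336754) = 0.0184.
z = (0.0623 − 0.0808)/0.0184 = -0.0185/0.0184 = -1.01.
Two-sided p-value ≈ 2·Φ(−1.008) = 0.3134; since p > α = 0.02, fail to reject H₀.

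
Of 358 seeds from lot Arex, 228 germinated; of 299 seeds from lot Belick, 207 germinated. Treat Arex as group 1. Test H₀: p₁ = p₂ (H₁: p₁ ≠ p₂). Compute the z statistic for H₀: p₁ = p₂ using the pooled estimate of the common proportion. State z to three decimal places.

z = -1.496

p̂₁ = 228/358 ≈ 0.63687, p̂₂ = 207/299 ≈ 0.69231.
Pooled p̂ = (228+207)/(358+299) = 435/657 = 0.66210.
SE = √(p̂(1−p̂)(1/n₁+1/n₂)) = √(0.66210·0.33790·0.00613778) = √(0.00137316) = 0.03706.
z = (0.63687 − 0.69231)/0.03706 = -0.05544/0.03706 = -1.496.
p-value = 2·P(Z > 1.496) ≈ 0.1347.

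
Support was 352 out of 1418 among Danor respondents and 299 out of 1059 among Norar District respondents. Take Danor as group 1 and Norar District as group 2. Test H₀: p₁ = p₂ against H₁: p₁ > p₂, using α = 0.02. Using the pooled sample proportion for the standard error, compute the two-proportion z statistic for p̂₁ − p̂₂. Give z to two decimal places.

p̂₁ = 352/1418 ≈ 0.2482, p̂₂ = 299/1059 ≈ 0.2823.
Pooled p̂ = (352+299)/(1418+1059) = 651/2477 = 0.2628.
SE = √(0.193745 × 0.00164951) = 0.0179.
z = (0.2482 − 0.2823)/0.0179 = -0.0341/0.0179 = -1.91.
p-value = P(Z > -1.908) ≈ 0.9718, so at α = 0.02 we fail to reject H₀.

z = -1.91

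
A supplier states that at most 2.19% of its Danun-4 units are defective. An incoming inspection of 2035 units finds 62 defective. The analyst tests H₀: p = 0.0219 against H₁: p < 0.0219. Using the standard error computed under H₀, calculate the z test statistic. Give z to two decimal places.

p̂ = 62/2035 ≈ 0.030467.
SE = √(p₀(1−p₀)/n) = √(0.02142/2035) = 0.003244.
z = (0.030467 − 0.0219)/0.003244 = 0.008567/0.003244 = 2.64.
p-value = P(Z < 2.641) ≈ 0.9959.

z = 2.64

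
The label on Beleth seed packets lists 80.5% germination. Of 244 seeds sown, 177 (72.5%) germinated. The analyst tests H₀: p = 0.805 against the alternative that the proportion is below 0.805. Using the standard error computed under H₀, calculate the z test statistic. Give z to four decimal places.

z = -3.1379

p̂ = 177/244 ≈ 0.725410.
Under H₀, SE = √(0.805·0.195/244) = √(0.00064334) = 0.025364.
z = (0.725410 − 0.805)/0.025364 = -0.079590/0.025364 = -3.1379.
p-value = P(Z < -3.138) ≈ 0.0009.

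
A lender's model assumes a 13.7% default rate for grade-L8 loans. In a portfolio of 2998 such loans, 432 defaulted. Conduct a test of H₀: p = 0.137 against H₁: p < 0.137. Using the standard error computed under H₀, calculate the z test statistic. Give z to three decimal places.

z = 1.130

p̂ = 432/2998 ≈ 0.144096.
Standard error under H₀: √(0.137×0.863/2998) = 0.006280.
z = (0.144096 − 0.137)/0.006280 = 0.007096/0.006280 = 1.130.
p-value = P(Z < 1.130) ≈ 0.8708.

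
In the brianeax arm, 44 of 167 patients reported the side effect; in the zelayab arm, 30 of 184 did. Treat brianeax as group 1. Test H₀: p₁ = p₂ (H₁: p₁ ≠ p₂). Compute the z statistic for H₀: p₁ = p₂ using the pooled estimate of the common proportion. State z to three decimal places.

p̂₁ = 44/167 = 0.26347, p̂₂ = 30/184 = 0.16304.
Pooled p̂ = (44+30)/(167+184) = 74/351 = 0.21083.
SE = √(p̂(1−p̂)(1/n₁+1/n₂)) = √(0.21083·0.78917·0.0114228) = √(0.00190051) = 0.04359.
z = (0.26347 − 0.16304)/0.04359 = 0.10043/0.04359 = 2.304.
Two-sided p-value ≈ 2·Φ(−2.304) = 0.0212.

z = 2.304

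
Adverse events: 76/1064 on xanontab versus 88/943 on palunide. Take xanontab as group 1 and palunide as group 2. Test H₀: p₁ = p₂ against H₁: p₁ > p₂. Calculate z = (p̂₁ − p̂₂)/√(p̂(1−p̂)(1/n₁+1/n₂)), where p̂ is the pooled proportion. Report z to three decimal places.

p̂₁ = 76/1064 = 0.07143, p̂₂ = 88/943 = 0.09332.
Pooled p̂ = (76+88)/(1064+943) = 164/2007 = 0.08171.
SE = √(0.0750368 × 0.0020003) = 0.01225.
z = (0.07143 − 0.09332)/0.01225 = -0.02189/0.01225 = -1.787.

z = -1.787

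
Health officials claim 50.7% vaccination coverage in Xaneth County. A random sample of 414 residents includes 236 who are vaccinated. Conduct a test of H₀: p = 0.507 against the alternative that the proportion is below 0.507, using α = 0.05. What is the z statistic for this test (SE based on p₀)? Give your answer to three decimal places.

p̂ = 236/414 ≈ 0.57005.
SE = √(p₀(1−p₀)/n) = √(0.24995/414) = 0.02457.
z = (0.57005 − 0.507)/0.02457 = 0.06305/0.02457 = 2.566.
p-value = P(Z < 2.566) ≈ 0.9949; since p > α = 0.05, fail to reject H₀.

z = 2.566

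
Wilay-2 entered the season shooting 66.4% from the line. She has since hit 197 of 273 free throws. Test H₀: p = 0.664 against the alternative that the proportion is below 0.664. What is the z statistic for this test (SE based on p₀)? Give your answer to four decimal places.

z = 2.0153

p̂ = 197/273 ≈ 0.721612.
Standard error under H₀: √(0.664×0.336/273) = 0.028587.
z = (0.721612 − 0.664)/0.028587 = 0.057612/0.028587 = 2.0153.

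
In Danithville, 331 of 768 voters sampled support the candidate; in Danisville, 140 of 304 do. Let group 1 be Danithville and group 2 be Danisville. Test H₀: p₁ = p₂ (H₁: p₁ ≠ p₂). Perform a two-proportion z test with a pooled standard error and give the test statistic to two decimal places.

p̂₁ = 331/768 = 0.4310, p̂₂ = 140/304 = 0.4605.
Pooled p̂ = (331+140)/(768+304) = 471/1072 = 0.4394.
SE = √(p̂(1−p̂)(1/n₁+1/n₂)) = √(0.4394·0.5606·0.00459156) = √(0.00113101) = 0.0336.
z = (0.4310 − 0.4605)/0.0336 = -0.0295/0.0336 = -0.88.
p-value = 2·P(Z > 0.878) ≈ 0.3798.

z = -0.88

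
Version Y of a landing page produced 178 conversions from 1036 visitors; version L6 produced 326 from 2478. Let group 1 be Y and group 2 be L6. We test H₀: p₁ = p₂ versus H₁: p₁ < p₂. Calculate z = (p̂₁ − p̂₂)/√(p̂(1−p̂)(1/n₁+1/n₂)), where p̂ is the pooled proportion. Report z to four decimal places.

p̂₁ = 178/1036 ≈ 0.1718147, p̂₂ = 326/2478 ≈ 0.1315577.
Pooled p̂ = (178+326)/(1036+2478) = 504/3514 = 0.1434263.
SE = √(0.122855 × 0.0013688) = 0.0129678.
z = (0.1718147 − 0.1315577)/0.0129678 = 0.0402570/0.0129678 = 3.1044.

z = 3.1044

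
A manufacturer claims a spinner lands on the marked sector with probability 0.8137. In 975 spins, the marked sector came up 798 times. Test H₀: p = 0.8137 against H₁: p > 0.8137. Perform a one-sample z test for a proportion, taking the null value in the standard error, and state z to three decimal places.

p̂ = 798/975 ≈ 0.81846.
SE = √(p₀(1−p₀)/n) = √(0.15159/975) = 0.01247.
z = (0.81846 − 0.8137)/0.01247 = 0.00476/0.01247 = 0.382.
p-value = P(Z > 0.382) ≈ 0.3513.

z = 0.382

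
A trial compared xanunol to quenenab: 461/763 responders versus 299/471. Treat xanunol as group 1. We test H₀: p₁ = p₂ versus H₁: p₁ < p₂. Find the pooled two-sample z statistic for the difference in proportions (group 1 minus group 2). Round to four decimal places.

z = -1.0745

p̂₁ = 461/763 = 0.6041940, p̂₂ = 299/471 = 0.6348195.
Pooled p̂ = (461+299)/(763+471) = 760/1234 = 0.6158833.
SE = √(0.236571 × 0.00343376) = 0.0285014.
z = (0.6041940 − 0.6348195)/0.0285014 = -0.0306255/0.0285014 = -1.0745.
p-value = P(Z < -1.075) ≈ 0.1413.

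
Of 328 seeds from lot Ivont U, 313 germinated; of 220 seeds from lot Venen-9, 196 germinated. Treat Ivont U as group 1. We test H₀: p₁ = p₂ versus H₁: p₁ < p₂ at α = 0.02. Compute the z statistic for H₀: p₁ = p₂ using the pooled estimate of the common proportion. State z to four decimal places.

p̂₁ = 313/328 = 0.954268, p̂₂ = 196/220 = 0.890909.
Pooled p̂ = (313+196)/(328+220) = 509/548 = 0.928832.
SE = √(p̂(1−p̂)(1/n₁+1/n₂)) = √(0.928832·0.071168·0.00759424) = √(0.000502002) = 0.022405.
z = (0.954268 − 0.890909)/0.022405 = 0.063359/0.022405 = 2.8279.
p-value = P(Z < 2.828) ≈ 0.9977; since p > α = 0.02, fail to reject H₀.

z = 2.8279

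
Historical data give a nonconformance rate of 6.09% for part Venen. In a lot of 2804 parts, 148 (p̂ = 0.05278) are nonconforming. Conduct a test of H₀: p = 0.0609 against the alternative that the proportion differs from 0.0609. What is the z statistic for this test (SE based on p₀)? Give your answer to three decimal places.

p̂ = 148/2804 ≈ 0.052782.
Standard error under H₀: √(0.0609×0.9391/2804) = 0.004516.
z = (0.052782 − 0.0609)/0.004516 = -0.008118/0.004516 = -1.798.

z = -1.798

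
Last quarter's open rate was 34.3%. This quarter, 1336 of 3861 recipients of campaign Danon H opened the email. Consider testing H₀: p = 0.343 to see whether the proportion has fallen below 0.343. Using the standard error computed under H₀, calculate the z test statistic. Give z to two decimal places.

z = 0.40

p̂ = 1336/3861 ≈ 0.34602.
Standard error under H₀: √(0.343×0.657/3861) = 0.00764.
z = (0.34602 − 0.343)/0.00764 = 0.00302/0.00764 = 0.40.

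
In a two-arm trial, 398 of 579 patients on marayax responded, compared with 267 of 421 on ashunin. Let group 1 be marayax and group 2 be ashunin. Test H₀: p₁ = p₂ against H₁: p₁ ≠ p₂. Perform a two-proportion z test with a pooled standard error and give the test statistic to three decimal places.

p̂₁ = 398/579 ≈ 0.687392, p̂₂ = 267/421 ≈ 0.634204.
Pooled p̂ = (398+267)/(579+421) = 665/1000 = 0.665000.
SE = √(0.222775 × 0.00410241) = 0.030231.
z = (0.687392 − 0.634204)/0.030231 = 0.053188/0.030231 = 1.759.
Two-sided p-value ≈ 2·Φ(−1.759) = 0.0785.

z = 1.759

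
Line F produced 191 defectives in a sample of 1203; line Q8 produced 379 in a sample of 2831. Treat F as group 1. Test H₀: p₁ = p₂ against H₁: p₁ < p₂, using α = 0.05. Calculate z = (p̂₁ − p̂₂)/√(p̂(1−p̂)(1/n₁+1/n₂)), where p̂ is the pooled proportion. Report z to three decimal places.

z = 2.077

p̂₁ = 191/1203 ≈ 0.15877, p̂₂ = 379/2831 ≈ 0.13387.
Pooled p̂ = (191+379)/(1203+2831) = 570/4034 = 0.14130.
SE = √(p̂(1−p̂)(1/n₁+1/n₂)) = √(0.14130·0.85870·0.00118449) = √(0.000143718) = 0.01199.
z = (0.15877 − 0.13387)/0.01199 = 0.02490/0.01199 = 2.077.
p-value = P(Z < 2.077) ≈ 0.9811. With α = 0.05, fail to reject H₀.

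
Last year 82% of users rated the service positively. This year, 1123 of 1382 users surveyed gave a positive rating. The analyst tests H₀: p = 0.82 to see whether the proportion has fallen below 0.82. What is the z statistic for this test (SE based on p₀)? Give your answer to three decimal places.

z = -0.717

p̂ = 1123/1382 ≈ 0.81259.
SE = √(p₀(1−p₀)/n) = √(0.1476/1382) = 0.01033.
z = (0.81259 − 0.82)/0.01033 = -0.00741/0.01033 = -0.717.
p-value = P(Z < -0.717) ≈ 0.2367.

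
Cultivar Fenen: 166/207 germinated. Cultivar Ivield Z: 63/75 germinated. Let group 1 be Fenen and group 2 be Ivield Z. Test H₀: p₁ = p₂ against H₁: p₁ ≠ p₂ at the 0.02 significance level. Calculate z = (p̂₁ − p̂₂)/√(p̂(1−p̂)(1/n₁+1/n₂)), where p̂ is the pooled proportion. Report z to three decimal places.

p̂₁ = 166/207 ≈ 0.80193, p̂₂ = 63/75 ≈ 0.84000.
Pooled p̂ = (166+63)/(207+75) = 229/282 = 0.81206.
SE = √(0.152621 × 0.0181643) = 0.05265.
z = (0.80193 − 0.84000)/0.05265 = -0.03807/0.05265 = -0.723.
p-value = 2·P(Z > 0.723) ≈ 0.4697. With α = 0.02, fail to reject H₀.

z = -0.723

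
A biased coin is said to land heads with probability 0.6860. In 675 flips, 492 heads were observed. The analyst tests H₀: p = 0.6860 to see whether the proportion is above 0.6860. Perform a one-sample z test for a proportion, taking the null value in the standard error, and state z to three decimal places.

p̂ = 492/675 = 0.72889.
Standard error under H₀: √(0.686×0.314/675) = 0.01786.
z = (0.72889 − 0.686)/0.01786 = 0.04289/0.01786 = 2.401.
p-value = P(Z > 2.401) ≈ 0.0082.

z = 2.401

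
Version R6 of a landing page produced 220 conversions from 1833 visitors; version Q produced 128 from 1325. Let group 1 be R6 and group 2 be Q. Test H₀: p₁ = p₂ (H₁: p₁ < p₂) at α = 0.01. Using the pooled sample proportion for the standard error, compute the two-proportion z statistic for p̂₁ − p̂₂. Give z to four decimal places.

p̂₁ = 220/1833 ≈ 0.120022, p̂₂ = 128/1325 ≈ 0.096604.
Pooled p̂ = (220+128)/(1833+1325) = 348/3158 = 0.110196.
SE = √(p̂(1−p̂)(1/n₁+1/n₂)) = √(0.110196·0.889804·0.00130027) = √(0.000127496) = 0.011291.
z = (0.120022 − 0.096604)/0.011291 = 0.023418/0.011291 = 2.0740.
p-value = P(Z < 2.074) ≈ 0.9810. With α = 0.01, fail to reject H₀.

z = 2.0740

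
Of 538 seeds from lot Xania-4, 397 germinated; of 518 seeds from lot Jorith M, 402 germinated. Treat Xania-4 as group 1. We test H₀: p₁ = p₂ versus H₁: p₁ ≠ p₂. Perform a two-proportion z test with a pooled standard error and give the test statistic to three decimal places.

p̂₁ = 397/538 = 0.73792, p̂₂ = 402/518 = 0.77606.
Pooled p̂ = (397+402)/(538+518) = 799/1056 = 0.75663.
SE = √(p̂(1−p̂)(1/n₁+1/n₂)) = √(0.75663·0.24337·0.00378924) = √(0.000697757) = 0.02642.
z = (0.73792 − 0.77606)/0.02642 = -0.03814/0.02642 = -1.444.
p-value = 2·P(Z > 1.444) ≈ 0.1487.

z = -1.444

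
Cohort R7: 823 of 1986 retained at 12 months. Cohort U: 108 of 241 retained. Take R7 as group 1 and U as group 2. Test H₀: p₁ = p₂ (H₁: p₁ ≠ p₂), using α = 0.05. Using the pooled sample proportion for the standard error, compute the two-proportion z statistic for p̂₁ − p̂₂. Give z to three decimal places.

z = -1.003

p̂₁ = 823/1986 ≈ 0.41440, p̂₂ = 108/241 ≈ 0.44813.
Pooled p̂ = (823+108)/(1986+241) = 931/2227 = 0.41805.
SE = √(0.243284 × 0.0046529) = 0.03364.
z = (0.41440 − 0.44813)/0.03364 = -0.03373/0.03364 = -1.003.
Two-sided p-value ≈ 2·Φ(−1.003) = 0.3161; since p > α = 0.05, fail to reject H₀.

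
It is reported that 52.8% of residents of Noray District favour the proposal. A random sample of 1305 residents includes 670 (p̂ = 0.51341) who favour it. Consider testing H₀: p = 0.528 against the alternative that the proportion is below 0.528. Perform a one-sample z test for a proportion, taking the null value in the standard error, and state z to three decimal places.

z = -1.056

p̂ = 670/1305 ≈ 0.51341.
SE = √(p₀(1−p₀)/n) = √(0.24922/1305) = 0.01382.
z = (0.51341 − 0.528)/0.01382 = -0.01459/0.01382 = -1.056.
p-value = P(Z < -1.056) ≈ 0.1455.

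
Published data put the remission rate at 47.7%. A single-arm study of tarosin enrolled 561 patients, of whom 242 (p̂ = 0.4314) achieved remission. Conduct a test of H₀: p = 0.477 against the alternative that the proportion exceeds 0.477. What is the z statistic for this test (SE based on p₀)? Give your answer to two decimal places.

z = -2.16

p̂ = 242/561 = 0.4314.
Under H₀, SE = √(0.477·0.523/561) = √(0.00044469) = 0.0211.
z = (0.4314 − 0.477)/0.0211 = -0.0456/0.0211 = -2.16.
p-value = P(Z > -2.164) ≈ 0.9848.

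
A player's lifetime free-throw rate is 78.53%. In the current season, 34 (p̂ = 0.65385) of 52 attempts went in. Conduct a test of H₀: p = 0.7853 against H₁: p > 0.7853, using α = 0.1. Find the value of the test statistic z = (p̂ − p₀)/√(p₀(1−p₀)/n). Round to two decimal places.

p̂ = 34/52 = 0.6538.
Standard error under H₀: √(0.7853×0.2147/52) = 0.0569.
z = (0.6538 − 0.7853)/0.0569 = -0.1315/0.0569 = -2.31.
p-value = P(Z > -2.309) ≈ 0.9895, so at α = 0.1 we fail to reject H₀.

z = -2.31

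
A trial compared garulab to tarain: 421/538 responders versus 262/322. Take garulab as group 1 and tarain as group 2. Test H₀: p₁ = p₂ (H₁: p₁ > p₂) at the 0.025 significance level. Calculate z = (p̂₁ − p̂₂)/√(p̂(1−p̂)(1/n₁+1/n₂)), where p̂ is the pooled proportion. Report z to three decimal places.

p̂₁ = 421/538 ≈ 0.78253, p̂₂ = 262/322 ≈ 0.81366.
Pooled p̂ = (421+262)/(538+322) = 683/860 = 0.79419.
SE = √(0.163455 × 0.00496433) = 0.02849.
z = (0.78253 − 0.81366)/0.02849 = -0.03113/0.02849 = -1.093.
p-value = P(Z > -1.093) ≈ 0.8628; since p > α = 0.025, fail to reject H₀.

z = -1.093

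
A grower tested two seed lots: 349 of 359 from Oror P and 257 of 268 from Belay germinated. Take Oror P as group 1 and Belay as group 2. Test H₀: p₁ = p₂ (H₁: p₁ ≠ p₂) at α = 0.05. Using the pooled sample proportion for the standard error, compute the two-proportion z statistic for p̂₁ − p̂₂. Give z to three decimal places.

z = 0.908

p̂₁ = 349/359 = 0.97214, p̂₂ = 257/268 = 0.95896.
Pooled p̂ = (349+257)/(359+268) = 606/627 = 0.96651.
SE = √(0.0323711 × 0.00651686) = 0.01452.
z = (0.97214 − 0.95896)/0.01452 = 0.01318/0.01452 = 0.908.
p-value = 2·P(Z > 0.908) ≈ 0.3638. With α = 0.05, fail to reject H₀.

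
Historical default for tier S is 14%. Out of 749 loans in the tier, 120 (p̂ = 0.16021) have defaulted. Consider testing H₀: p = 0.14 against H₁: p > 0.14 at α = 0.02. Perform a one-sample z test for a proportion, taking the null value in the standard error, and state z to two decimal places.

z = 1.59

p̂ = 120/749 = 0.1602.
SE = √(p₀(1−p₀)/n) = √(0.1204/749) = 0.0127.
z = (0.1602 − 0.14)/0.0127 = 0.0202/0.0127 = 1.59.
p-value = P(Z > 1.594) ≈ 0.0554, so at α = 0.02 we fail to reject H₀.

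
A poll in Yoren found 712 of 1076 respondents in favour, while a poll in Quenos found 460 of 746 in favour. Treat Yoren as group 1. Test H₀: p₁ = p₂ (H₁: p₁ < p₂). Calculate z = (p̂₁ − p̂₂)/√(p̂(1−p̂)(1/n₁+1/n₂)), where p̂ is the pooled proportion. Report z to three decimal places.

p̂₁ = 712/1076 ≈ 0.66171, p̂₂ = 460/746 ≈ 0.61662.
Pooled p̂ = (712+460)/(1076+746) = 1172/1822 = 0.64325.
SE = √(p̂(1−p̂)(1/n₁+1/n₂)) = √(0.64325·0.35675·0.00226985) = √(0.000520885) = 0.02282.
z = (0.66171 − 0.61662)/0.02282 = 0.04509/0.02282 = 1.976.
p-value = P(Z < 1.976) ≈ 0.9759.

z = 1.976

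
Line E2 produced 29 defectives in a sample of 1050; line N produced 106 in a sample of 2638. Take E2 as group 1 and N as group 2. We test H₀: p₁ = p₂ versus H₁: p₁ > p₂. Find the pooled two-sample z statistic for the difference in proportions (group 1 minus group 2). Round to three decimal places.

p̂₁ = 29/1050 = 0.027619, p̂₂ = 106/2638 = 0.040182.
Pooled p̂ = (29+106)/(1050+2638) = 135/3688 = 0.036605.
SE = √(0.0352653 × 0.00133146) = 0.006852.
z = (0.027619 − 0.040182)/0.006852 = -0.012563/0.006852 = -1.833.

z = -1.833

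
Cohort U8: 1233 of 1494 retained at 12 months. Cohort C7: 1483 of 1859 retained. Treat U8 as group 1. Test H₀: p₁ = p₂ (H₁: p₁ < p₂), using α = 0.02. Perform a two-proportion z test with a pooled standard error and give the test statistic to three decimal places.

z = 2.022

p̂₁ = 1233/1494 ≈ 0.82530, p̂₂ = 1483/1859 ≈ 0.79774.
Pooled p̂ = (1233+1483)/(1494+1859) = 2716/3353 = 0.81002.
SE = √(p̂(1−p̂)(1/n₁+1/n₂)) = √(0.81002·0.18998·0.00120727) = √(0.000185783) = 0.01363.
z = (0.82530 − 0.79774)/0.01363 = 0.02756/0.01363 = 2.022.
p-value = P(Z < 2.022) ≈ 0.9784. With α = 0.02, fail to reject H₀.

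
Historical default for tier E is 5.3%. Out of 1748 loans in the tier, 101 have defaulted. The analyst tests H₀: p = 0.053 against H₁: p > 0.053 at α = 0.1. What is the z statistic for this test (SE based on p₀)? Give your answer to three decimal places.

p̂ = 101/1748 ≈ 0.05778.
Under H₀, SE = √(0.053·0.947/1748) = √(2.87134e-05) = 0.00536.
z = (0.05778 − 0.053)/0.00536 = 0.00478/0.00536 = 0.892.
p-value = P(Z > 0.892) ≈ 0.1862, so at α = 0.1 we fail to reject H₀.

z = 0.892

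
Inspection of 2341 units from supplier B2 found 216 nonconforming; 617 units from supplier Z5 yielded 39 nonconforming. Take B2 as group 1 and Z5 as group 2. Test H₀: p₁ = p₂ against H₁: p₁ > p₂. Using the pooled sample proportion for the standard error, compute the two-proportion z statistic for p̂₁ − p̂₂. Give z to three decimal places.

z = 2.288

p̂₁ = 216/2341 ≈ 0.09227, p̂₂ = 39/617 ≈ 0.06321.
Pooled p̂ = (216+39)/(2341+617) = 255/2958 = 0.08621.
SE = √(p̂(1−p̂)(1/n₁+1/n₂)) = √(0.08621·0.91379·0.00204791) = √(0.000161325) = 0.01270.
z = (0.09227 − 0.06321)/0.01270 = 0.02906/0.01270 = 2.288.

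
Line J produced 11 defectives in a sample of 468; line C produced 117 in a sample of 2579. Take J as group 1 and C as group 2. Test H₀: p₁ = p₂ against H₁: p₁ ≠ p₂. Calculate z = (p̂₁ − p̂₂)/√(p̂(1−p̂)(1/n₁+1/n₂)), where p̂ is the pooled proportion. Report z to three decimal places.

p̂₁ = 11/468 ≈ 0.023504, p̂₂ = 117/2579 ≈ 0.045366.
Pooled p̂ = (11+117)/(468+2579) = 128/3047 = 0.042009.
SE = √(0.0402438 × 0.0025245) = 0.010079.
z = (0.023504 − 0.045366)/0.010079 = -0.021862/0.010079 = -2.169.
p-value = 2·P(Z > 2.169) ≈ 0.0301.

z = -2.169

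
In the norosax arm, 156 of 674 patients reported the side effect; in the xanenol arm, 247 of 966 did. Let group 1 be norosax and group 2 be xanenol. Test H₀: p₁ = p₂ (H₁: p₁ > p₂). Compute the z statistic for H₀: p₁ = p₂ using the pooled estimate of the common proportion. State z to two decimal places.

p̂₁ = 156/674 = 0.2315, p̂₂ = 247/966 = 0.2557.
Pooled p̂ = (156+247)/(674+966) = 403/1640 = 0.2457.
SE = √(0.185348 × 0.00251888) = 0.0216.
z = (0.2315 − 0.2557)/0.0216 = -0.0242/0.0216 = -1.12.
p-value = P(Z > -1.122) ≈ 0.8690.

z = -1.12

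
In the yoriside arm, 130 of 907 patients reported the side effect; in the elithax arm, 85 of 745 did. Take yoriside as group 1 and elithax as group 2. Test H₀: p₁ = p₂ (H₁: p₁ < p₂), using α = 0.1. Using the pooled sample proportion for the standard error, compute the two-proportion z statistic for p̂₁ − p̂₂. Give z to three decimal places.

z = 1.757

p̂₁ = 130/907 ≈ 0.14333, p̂₂ = 85/745 ≈ 0.11409.
Pooled p̂ = (130+85)/(907+745) = 215/1652 = 0.13015.
SE = √(p̂(1−p̂)(1/n₁+1/n₂)) = √(0.13015·0.86985·0.00244482) = √(0.000276772) = 0.01664.
z = (0.14333 − 0.11409)/0.01664 = 0.02924/0.01664 = 1.757.
p-value = P(Z < 1.757) ≈ 0.9606. With α = 0.1, fail to reject H₀.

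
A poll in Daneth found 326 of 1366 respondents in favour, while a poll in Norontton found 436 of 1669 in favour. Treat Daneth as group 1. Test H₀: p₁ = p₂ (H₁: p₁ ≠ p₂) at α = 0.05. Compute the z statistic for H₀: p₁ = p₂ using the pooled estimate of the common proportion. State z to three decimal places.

p̂₁ = 326/1366 = 0.23865, p̂₂ = 436/1669 = 0.26123.
Pooled p̂ = (326+436)/(1366+1669) = 762/3035 = 0.25107.
SE = √(0.188034 × 0.00133123) = 0.01582.
z = (0.23865 − 0.26123)/0.01582 = -0.02258/0.01582 = -1.427.
p-value = 2·P(Z > 1.427) ≈ 0.1535, so at α = 0.05 we fail to reject H₀.

z = -1.427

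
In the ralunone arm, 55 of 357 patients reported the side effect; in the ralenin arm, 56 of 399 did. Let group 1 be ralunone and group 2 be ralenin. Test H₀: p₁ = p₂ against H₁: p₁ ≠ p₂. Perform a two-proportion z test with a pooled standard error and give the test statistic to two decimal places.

p̂₁ = 55/357 = 0.1541, p̂₂ = 56/399 = 0.1404.
Pooled p̂ = (55+56)/(357+399) = 111/756 = 0.1468.
SE = √(p̂(1−p̂)(1/n₁+1/n₂)) = √(0.1468·0.8532·0.00530739) = √(0.000664844) = 0.0258.
z = (0.1541 − 0.1404)/0.0258 = 0.0137/0.0258 = 0.53.

z = 0.53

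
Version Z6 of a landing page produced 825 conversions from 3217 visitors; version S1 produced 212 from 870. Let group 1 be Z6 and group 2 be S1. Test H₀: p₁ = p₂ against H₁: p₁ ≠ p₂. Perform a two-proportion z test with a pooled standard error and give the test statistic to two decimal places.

z = 0.77

p̂₁ = 825/3217 = 0.2565, p̂₂ = 212/870 = 0.2437.
Pooled p̂ = (825+212)/(3217+870) = 1037/4087 = 0.2537.
SE = √(p̂(1−p̂)(1/n₁+1/n₂)) = √(0.2537·0.7463·0.00146027) = √(0.000276505) = 0.0166.
z = (0.2565 − 0.2437)/0.0166 = 0.0128/0.0166 = 0.77.
Two-sided p-value ≈ 2·Φ(−0.768) = 0.4424.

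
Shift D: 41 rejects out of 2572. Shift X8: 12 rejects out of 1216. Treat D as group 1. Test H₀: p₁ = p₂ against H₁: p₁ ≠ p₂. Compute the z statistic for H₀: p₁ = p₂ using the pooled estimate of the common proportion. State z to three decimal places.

z = 1.486

p̂₁ = 41/2572 ≈ 0.015941, p̂₂ = 12/1216 ≈ 0.009868.
Pooled p̂ = (41+12)/(2572+1216) = 53/3788 = 0.013992.
SE = √(0.0137958 × 0.00121117) = 0.004088.
z = (0.015941 − 0.009868)/0.004088 = 0.006073/0.004088 = 1.486.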